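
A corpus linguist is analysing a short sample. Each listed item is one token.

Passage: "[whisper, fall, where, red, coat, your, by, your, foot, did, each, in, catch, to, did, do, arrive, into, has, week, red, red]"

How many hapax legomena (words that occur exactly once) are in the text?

Frequencies: red:3, your:2, did:2, whisper:1, fall:1, where:1, coat:1, by:1, foot:1, each:1, in:1, catch:1, to:1, do:1, arrive:1, into:1, has:1, week:1
Hapax (freq=1): arrive, by, catch, coat, do, each, fall, foot, has, in, into, to, week, where, whisper

15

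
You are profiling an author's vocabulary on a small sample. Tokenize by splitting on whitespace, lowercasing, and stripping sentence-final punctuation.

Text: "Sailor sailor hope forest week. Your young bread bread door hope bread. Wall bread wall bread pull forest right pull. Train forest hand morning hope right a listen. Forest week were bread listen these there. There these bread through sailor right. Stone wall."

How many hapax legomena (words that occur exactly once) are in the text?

10

Frequencies: bread:7, forest:4, sailor:3, hope:3, wall:3, right:3, week:2, pull:2, listen:2, these:2, there:2, your:1, young:1, door:1, train:1, hand:1, morning:1, a:1, were:1, through:1, … (1 more, each freq 1)
Hapax (freq=1): a, door, hand, morning, stone, through, train, were, young, your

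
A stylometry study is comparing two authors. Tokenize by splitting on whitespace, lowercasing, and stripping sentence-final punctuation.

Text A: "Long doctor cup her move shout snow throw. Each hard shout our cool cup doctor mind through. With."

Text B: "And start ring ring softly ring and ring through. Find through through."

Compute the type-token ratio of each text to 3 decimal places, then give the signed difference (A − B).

0.333

TTR(A) = 15/18 = 0.833
TTR(B) = 6/12 = 0.500
Difference = 0.833 − 0.500 = 0.333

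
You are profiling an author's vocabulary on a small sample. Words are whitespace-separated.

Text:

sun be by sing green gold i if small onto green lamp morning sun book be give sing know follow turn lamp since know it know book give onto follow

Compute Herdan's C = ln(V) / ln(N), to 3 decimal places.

N = 30, V = 19.
ln(V) = 2.944439, ln(N) = 3.401197
C = 2.944439 / 3.401197 = 0.866

0.866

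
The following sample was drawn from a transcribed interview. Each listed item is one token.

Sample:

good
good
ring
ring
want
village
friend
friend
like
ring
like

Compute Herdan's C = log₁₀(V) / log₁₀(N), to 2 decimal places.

N = 11, V = 6.
log₁₀(V) = 0.778151, log₁₀(N) = 1.041393
C = 0.778151 / 1.041393 = 0.75

0.75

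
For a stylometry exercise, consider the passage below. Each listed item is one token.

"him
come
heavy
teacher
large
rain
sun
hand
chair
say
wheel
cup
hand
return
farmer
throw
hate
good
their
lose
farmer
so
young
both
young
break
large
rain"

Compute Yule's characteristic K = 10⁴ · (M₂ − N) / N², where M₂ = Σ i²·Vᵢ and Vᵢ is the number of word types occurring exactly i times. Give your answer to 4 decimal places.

127.5510

Frequencies: large:2, rain:2, hand:2, farmer:2, young:2, him:1, come:1, heavy:1, teacher:1, sun:1, chair:1, say:1, wheel:1, cup:1, return:1, throw:1, hate:1, good:1, their:1, lose:1, … (3 more, each freq 1)
N = 28. Frequency spectrum: V_1=18, V_2=5
M₂ = 1²·18 + 2²·5 = 38
K = 10000 × (38 − 28) / 28² = 127.5510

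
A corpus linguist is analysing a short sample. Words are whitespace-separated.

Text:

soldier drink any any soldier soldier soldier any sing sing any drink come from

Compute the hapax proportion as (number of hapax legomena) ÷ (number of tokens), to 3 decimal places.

Frequencies: soldier:4, any:4, drink:2, sing:2, come:1, from:1
Hapax count = 2; token count = 14.
Ratio = 2 / 14 = 0.143

0.143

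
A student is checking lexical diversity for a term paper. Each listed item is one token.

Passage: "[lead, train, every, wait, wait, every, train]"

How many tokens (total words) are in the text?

Tokens: lead, train, every, wait, wait, every, train
N = 7

7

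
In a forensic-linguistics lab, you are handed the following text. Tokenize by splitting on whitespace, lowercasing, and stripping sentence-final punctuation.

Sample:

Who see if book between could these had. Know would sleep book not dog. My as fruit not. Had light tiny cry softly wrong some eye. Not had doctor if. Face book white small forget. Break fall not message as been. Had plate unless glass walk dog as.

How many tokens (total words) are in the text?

48

Tokens: who, see, if, book, between, could, these, had, know, would, sleep, book, not, dog, my, as, fruit, not, had, light, tiny, cry, softly, wrong, some, eye, not, had, doctor, if, face, book, white, small, forget, break, fall, not, message, as, been, had, plate, unless, glass, walk, dog, as
N = 48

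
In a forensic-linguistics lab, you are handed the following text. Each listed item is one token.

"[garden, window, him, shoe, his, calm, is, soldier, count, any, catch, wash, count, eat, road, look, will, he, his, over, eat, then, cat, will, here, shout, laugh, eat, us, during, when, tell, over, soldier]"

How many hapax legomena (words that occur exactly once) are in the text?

Frequencies: eat:3, his:2, soldier:2, count:2, will:2, over:2, garden:1, window:1, him:1, shoe:1, calm:1, is:1, any:1, catch:1, wash:1, road:1, look:1, he:1, then:1, cat:1, … (7 more, each freq 1)
Hapax (freq=1): any, calm, cat, catch, during, garden, he, here, him, is, laugh, look, road, shoe, shout, tell, then, us, wash, when, window

21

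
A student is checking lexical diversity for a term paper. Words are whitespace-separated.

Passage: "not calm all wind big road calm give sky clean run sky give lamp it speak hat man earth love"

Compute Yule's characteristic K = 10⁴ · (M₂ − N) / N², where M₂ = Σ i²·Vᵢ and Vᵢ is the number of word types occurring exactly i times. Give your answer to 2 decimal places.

150.00

Frequencies: calm:2, give:2, sky:2, not:1, all:1, wind:1, big:1, road:1, clean:1, run:1, lamp:1, it:1, speak:1, hat:1, man:1, earth:1, love:1
N = 20. Frequency spectrum: V_1=14, V_2=3
M₂ = 1²·14 + 2²·3 = 26
K = 10000 × (26 − 20) / 20² = 150.00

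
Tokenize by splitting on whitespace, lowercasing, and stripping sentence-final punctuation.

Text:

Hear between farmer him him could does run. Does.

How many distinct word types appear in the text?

Distinct types: {between, could, does, farmer, hear, him, run}
V = 7

7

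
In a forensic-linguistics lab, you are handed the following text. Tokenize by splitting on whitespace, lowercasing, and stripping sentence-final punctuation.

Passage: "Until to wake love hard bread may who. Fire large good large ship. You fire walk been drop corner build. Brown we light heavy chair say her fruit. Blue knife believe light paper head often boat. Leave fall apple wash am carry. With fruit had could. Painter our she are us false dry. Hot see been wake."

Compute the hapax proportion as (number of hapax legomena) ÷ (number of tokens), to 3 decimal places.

Frequencies: wake:2, fire:2, large:2, been:2, light:2, fruit:2, until:1, to:1, love:1, hard:1, bread:1, may:1, who:1, good:1, ship:1, you:1, walk:1, drop:1, corner:1, build:1, … (31 more, each freq 1)
Hapax count = 45; token count = 57.
Ratio = 45 / 57 = 0.789

0.789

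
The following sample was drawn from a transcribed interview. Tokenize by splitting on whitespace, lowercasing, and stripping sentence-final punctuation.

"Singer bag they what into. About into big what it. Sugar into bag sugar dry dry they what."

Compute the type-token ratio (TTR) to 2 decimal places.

N = 18 tokens, V = 10 types.
TTR = V / N = 10 / 18 = 0.56

0.56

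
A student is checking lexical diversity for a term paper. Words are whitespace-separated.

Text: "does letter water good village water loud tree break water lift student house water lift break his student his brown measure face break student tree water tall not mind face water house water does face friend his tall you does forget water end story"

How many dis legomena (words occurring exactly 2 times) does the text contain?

4

Frequencies: water:8, does:3, break:3, student:3, his:3, face:3, tree:2, lift:2, house:2, tall:2, letter:1, good:1, village:1, loud:1, brown:1, measure:1, not:1, mind:1, friend:1, you:1, … (3 more, each freq 1)
Words with frequency 2: house, lift, tall, tree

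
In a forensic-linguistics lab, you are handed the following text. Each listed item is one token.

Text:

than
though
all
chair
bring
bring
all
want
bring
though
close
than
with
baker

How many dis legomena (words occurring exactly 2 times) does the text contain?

3

Frequencies: bring:3, than:2, though:2, all:2, chair:1, want:1, close:1, with:1, baker:1
Words with frequency 2: all, than, though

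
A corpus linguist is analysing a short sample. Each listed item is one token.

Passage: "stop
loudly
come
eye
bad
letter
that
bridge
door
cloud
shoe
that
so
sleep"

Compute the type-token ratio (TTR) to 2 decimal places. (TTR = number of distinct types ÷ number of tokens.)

N = 14 tokens, V = 13 types.
TTR = V / N = 13 / 14 = 0.93

0.93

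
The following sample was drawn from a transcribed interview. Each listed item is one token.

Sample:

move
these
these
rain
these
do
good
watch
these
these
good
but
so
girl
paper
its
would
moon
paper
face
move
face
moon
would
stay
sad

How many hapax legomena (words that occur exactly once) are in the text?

9

Frequencies: these:5, move:2, good:2, paper:2, would:2, moon:2, face:2, rain:1, do:1, watch:1, but:1, so:1, girl:1, its:1, stay:1, sad:1
Hapax (freq=1): but, do, girl, its, rain, sad, so, stay, watch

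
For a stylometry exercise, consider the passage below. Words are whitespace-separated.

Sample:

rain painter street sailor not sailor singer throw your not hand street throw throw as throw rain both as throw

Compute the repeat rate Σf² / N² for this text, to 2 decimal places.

0.13

Frequencies: throw:5, rain:2, street:2, sailor:2, not:2, as:2, painter:1, singer:1, your:1, hand:1, both:1
Σf² = 50; N² = 400
Repeat rate = 50 / 400 = 0.13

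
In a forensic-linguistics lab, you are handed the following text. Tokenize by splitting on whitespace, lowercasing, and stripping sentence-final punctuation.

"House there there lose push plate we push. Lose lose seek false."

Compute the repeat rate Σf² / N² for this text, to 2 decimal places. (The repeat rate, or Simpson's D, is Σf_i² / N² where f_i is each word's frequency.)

0.15

Frequencies: lose:3, there:2, push:2, house:1, plate:1, we:1, seek:1, false:1
Σf² = 22; N² = 144
Repeat rate = 22 / 144 = 0.15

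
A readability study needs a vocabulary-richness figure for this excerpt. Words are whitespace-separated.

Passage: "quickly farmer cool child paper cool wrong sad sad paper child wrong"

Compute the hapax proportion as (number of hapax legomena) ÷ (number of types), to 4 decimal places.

Frequencies: cool:2, child:2, paper:2, wrong:2, sad:2, quickly:1, farmer:1
Hapax count = 2; type count = 7.
Ratio = 2 / 7 = 0.2857

0.2857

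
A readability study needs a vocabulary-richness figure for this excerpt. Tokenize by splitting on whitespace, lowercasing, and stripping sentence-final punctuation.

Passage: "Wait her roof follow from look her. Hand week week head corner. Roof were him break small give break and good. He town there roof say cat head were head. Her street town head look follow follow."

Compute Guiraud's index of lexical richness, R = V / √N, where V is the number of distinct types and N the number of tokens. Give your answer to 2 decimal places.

3.78

N = 37, V = 23.
√N = 6.082763
R = 23 / 6.082763 = 3.78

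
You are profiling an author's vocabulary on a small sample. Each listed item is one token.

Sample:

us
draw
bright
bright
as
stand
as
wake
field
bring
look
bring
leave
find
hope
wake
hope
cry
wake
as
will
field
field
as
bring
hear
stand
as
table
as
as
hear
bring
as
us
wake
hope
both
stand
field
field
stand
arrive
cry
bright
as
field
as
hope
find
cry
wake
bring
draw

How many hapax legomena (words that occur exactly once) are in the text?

Frequencies: as:10, field:6, wake:5, bring:5, stand:4, hope:4, bright:3, cry:3, us:2, draw:2, find:2, hear:2, look:1, leave:1, will:1, table:1, both:1, arrive:1
Hapax (freq=1): arrive, both, leave, look, table, will

6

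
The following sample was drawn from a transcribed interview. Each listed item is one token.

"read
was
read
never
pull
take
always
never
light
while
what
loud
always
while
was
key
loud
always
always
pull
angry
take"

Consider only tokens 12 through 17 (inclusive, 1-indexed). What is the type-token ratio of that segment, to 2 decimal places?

Segment tokens 12–17: loud, always, while, was, key, loud
Segment N = 6, segment V = 5.
TTR = 5 / 6 = 0.83

0.83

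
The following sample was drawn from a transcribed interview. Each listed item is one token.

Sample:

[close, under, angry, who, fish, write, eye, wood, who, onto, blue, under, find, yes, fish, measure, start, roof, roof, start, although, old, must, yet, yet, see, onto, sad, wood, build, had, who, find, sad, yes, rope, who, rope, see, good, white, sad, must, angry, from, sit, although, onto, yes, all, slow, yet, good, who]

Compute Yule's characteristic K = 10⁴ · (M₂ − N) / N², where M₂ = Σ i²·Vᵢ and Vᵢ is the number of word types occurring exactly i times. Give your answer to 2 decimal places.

233.20

Frequencies: who:5, onto:3, yes:3, yet:3, sad:3, under:2, angry:2, fish:2, wood:2, find:2, start:2, roof:2, although:2, must:2, see:2, rope:2, good:2, close:1, write:1, eye:1, … (10 more, each freq 1)
N = 54. Frequency spectrum: V_1=13, V_2=12, V_3=4, V_5=1
M₂ = 1²·13 + 2²·12 + 3²·4 + 5²·1 = 122
K = 10000 × (122 − 54) / 54² = 233.20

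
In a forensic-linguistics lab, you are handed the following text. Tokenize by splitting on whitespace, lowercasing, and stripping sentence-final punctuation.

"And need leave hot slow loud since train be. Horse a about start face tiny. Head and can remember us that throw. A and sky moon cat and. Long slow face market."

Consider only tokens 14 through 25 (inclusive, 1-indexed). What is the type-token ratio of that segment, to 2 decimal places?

Segment tokens 14–25: face, tiny, head, and, can, remember, us, that, throw, a, and, sky
Segment N = 12, segment V = 11.
TTR = 11 / 12 = 0.92

0.92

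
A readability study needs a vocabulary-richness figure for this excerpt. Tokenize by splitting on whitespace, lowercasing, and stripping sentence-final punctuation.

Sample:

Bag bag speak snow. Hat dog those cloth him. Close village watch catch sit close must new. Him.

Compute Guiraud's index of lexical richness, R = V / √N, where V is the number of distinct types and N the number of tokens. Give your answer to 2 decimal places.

N = 18, V = 15.
√N = 4.242641
R = 15 / 4.242641 = 3.54

3.54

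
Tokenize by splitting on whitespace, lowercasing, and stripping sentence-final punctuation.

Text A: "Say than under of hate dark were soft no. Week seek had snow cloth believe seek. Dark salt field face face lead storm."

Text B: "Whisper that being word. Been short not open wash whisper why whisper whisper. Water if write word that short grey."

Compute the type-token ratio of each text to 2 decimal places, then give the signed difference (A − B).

TTR(A) = 20/23 = 0.87
TTR(B) = 14/20 = 0.70
Difference = 0.87 − 0.70 = 0.17

0.17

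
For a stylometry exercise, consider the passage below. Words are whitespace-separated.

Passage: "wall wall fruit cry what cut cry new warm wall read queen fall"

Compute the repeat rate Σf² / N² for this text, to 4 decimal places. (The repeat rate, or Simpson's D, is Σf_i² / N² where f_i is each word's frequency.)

Frequencies: wall:3, cry:2, fruit:1, what:1, cut:1, new:1, warm:1, read:1, queen:1, fall:1
Σf² = 21; N² = 169
Repeat rate = 21 / 169 = 0.1243

0.1243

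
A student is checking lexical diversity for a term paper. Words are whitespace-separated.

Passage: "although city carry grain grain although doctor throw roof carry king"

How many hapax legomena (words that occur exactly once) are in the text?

Frequencies: although:2, carry:2, grain:2, city:1, doctor:1, throw:1, roof:1, king:1
Hapax (freq=1): city, doctor, king, roof, throw

5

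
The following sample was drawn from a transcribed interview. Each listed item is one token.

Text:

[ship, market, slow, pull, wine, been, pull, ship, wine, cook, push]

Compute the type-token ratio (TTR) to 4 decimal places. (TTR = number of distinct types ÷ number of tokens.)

N = 11 tokens, V = 8 types.
TTR = V / N = 8 / 11 = 0.7273

0.7273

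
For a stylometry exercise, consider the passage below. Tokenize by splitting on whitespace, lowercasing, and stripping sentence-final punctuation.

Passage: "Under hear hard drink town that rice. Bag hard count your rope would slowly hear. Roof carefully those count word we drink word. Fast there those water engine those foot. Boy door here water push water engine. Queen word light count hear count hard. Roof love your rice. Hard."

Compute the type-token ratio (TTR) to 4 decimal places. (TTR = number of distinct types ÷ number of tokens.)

0.6122

N = 49 tokens, V = 30 types.
TTR = V / N = 30 / 49 = 0.6122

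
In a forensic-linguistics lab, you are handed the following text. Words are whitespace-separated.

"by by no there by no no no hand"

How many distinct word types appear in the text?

4

Distinct types: {by, hand, no, there}
V = 4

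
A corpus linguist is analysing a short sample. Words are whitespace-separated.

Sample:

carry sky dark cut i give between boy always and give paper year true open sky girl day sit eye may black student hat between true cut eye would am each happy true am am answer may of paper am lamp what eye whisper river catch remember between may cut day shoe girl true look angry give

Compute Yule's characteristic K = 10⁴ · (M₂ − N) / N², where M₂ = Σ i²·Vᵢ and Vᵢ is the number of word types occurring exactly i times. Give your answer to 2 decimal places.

190.83

Frequencies: true:4, am:4, cut:3, give:3, between:3, eye:3, may:3, sky:2, paper:2, girl:2, day:2, carry:1, dark:1, i:1, boy:1, always:1, and:1, year:1, open:1, sit:1, … (17 more, each freq 1)
N = 57. Frequency spectrum: V_1=26, V_2=4, V_3=5, V_4=2
M₂ = 1²·26 + 2²·4 + 3²·5 + 4²·2 = 119
K = 10000 × (119 − 57) / 57² = 190.83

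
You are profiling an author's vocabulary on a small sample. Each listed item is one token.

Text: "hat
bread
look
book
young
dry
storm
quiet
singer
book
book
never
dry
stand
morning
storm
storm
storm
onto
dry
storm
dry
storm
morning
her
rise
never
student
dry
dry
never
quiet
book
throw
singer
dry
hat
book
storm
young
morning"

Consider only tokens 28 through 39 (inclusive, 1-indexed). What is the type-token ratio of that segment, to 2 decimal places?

Segment tokens 28–39: student, dry, dry, never, quiet, book, throw, singer, dry, hat, book, storm
Segment N = 12, segment V = 9.
TTR = 9 / 12 = 0.75

0.75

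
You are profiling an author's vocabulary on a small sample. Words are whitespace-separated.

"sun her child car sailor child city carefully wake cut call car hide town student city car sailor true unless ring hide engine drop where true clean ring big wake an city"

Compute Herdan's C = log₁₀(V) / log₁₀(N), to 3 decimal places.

0.892

N = 32, V = 22.
log₁₀(V) = 1.342423, log₁₀(N) = 1.505150
C = 1.342423 / 1.505150 = 0.892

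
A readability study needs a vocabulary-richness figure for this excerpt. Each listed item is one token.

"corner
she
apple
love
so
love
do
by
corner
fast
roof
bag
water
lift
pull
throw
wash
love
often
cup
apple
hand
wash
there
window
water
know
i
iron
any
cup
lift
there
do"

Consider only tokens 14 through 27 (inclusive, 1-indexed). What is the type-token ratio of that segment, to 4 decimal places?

Segment tokens 14–27: lift, pull, throw, wash, love, often, cup, apple, hand, wash, there, window, water, know
Segment N = 14, segment V = 13.
TTR = 13 / 14 = 0.9286

0.9286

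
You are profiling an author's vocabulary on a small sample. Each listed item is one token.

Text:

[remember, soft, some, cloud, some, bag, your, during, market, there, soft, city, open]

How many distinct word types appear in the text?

Distinct types: {bag, city, cloud, during, market, open, remember, soft, some, there, your}
V = 11

11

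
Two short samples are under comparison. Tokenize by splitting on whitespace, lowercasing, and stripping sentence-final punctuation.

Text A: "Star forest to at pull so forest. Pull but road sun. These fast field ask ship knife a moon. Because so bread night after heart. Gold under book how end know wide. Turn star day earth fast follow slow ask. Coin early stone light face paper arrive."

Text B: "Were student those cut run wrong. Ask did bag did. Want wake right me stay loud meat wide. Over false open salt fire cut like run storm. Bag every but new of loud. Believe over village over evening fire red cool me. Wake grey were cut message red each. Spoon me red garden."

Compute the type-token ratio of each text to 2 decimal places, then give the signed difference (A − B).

TTR(A) = 41/47 = 0.87
TTR(B) = 38/53 = 0.72
Difference = 0.87 − 0.72 = 0.15

0.15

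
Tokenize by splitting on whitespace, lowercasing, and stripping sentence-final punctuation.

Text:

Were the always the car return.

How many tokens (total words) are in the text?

Tokens: were, the, always, the, car, return
N = 6

6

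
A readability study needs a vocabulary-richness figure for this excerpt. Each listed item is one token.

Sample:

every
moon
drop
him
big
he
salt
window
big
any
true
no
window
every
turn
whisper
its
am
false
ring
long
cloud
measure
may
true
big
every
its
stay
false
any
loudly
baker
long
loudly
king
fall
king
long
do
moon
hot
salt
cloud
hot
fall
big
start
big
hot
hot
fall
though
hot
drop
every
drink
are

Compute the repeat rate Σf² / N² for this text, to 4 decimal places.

0.0428

Frequencies: big:5, hot:5, every:4, long:3, fall:3, moon:2, drop:2, salt:2, window:2, any:2, true:2, its:2, false:2, cloud:2, loudly:2, king:2, him:1, he:1, no:1, turn:1, … (12 more, each freq 1)
Σf² = 144; N² = 3364
Repeat rate = 144 / 3364 = 0.0428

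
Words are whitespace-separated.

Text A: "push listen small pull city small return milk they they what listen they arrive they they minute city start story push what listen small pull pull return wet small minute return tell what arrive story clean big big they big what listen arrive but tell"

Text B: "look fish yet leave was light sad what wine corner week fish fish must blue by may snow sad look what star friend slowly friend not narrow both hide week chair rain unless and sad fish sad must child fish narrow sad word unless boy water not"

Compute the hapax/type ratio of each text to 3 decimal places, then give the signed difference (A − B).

-0.399

A: hapax=5, V=18, ratio=0.278
B: hapax=21, V=31, ratio=0.677
Difference = 0.278 − 0.677 = -0.399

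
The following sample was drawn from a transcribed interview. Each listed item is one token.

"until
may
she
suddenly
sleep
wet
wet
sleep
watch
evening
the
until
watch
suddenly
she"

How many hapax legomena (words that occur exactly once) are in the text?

3

Frequencies: until:2, she:2, suddenly:2, sleep:2, wet:2, watch:2, may:1, evening:1, the:1
Hapax (freq=1): evening, may, the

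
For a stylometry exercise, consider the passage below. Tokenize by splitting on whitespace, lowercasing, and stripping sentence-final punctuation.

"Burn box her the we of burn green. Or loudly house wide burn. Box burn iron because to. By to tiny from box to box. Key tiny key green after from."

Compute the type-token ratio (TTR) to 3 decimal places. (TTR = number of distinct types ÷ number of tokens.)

N = 31 tokens, V = 19 types.
TTR = V / N = 19 / 31 = 0.613

0.613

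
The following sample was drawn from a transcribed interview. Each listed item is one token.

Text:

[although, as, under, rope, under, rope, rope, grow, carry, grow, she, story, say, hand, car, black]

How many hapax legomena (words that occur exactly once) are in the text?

9

Frequencies: rope:3, under:2, grow:2, although:1, as:1, carry:1, she:1, story:1, say:1, hand:1, car:1, black:1
Hapax (freq=1): although, as, black, car, carry, hand, say, she, story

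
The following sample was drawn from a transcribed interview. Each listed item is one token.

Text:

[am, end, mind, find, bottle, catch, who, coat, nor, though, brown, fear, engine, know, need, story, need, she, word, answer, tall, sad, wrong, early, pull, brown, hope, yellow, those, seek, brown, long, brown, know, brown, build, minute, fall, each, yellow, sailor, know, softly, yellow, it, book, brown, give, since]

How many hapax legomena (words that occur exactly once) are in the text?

35

Frequencies: brown:6, know:3, yellow:3, need:2, am:1, end:1, mind:1, find:1, bottle:1, catch:1, who:1, coat:1, nor:1, though:1, fear:1, engine:1, story:1, she:1, word:1, answer:1, … (19 more, each freq 1)
Hapax (freq=1): am, answer, book, bottle, build, catch, coat, each, early, end, engine, fall, fear, find, give, hope, it, long, mind, minute, nor, pull, sad, sailor, seek, she, since, softly, story, tall, those, though, who, word, wrong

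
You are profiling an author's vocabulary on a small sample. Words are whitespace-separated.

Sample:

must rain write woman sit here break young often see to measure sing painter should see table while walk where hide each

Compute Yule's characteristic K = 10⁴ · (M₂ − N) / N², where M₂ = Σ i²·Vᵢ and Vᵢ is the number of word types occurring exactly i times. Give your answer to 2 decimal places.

Frequencies: see:2, must:1, rain:1, write:1, woman:1, sit:1, here:1, break:1, young:1, often:1, to:1, measure:1, sing:1, painter:1, should:1, table:1, while:1, walk:1, where:1, hide:1, … (1 more, each freq 1)
N = 22. Frequency spectrum: V_1=20, V_2=1
M₂ = 1²·20 + 2²·1 = 24
K = 10000 × (24 − 22) / 22² = 41.32

41.32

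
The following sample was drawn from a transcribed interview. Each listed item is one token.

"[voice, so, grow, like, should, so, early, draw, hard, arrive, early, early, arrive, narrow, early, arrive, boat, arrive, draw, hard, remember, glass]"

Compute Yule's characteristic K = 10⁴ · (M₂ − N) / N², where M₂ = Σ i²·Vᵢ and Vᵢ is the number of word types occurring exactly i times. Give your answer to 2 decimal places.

Frequencies: early:4, arrive:4, so:2, draw:2, hard:2, voice:1, grow:1, like:1, should:1, narrow:1, boat:1, remember:1, glass:1
N = 22. Frequency spectrum: V_1=8, V_2=3, V_4=2
M₂ = 1²·8 + 2²·3 + 4²·2 = 52
K = 10000 × (52 − 22) / 22² = 619.83

619.83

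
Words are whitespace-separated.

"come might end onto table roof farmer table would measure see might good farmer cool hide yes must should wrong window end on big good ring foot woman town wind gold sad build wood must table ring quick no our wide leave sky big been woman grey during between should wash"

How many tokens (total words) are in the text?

Tokens: come, might, end, onto, table, roof, farmer, table, would, measure, see, might, good, farmer, cool, hide, yes, must, should, wrong, window, end, on, big, good, ring, foot, woman, town, wind, gold, sad, build, wood, must, table, ring, quick, no, our, wide, leave, sky, big, been, woman, grey, during, between, should, wash
N = 51

51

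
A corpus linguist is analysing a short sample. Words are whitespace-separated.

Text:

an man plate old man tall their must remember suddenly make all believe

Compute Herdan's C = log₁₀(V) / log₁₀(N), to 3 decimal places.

N = 13, V = 12.
log₁₀(V) = 1.079181, log₁₀(N) = 1.113943
C = 1.079181 / 1.113943 = 0.969

0.969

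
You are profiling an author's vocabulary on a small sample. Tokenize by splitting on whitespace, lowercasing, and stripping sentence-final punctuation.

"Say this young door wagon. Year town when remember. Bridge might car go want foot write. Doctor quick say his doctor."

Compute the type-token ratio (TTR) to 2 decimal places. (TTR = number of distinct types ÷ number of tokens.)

0.90

N = 21 tokens, V = 19 types.
TTR = V / N = 19 / 21 = 0.90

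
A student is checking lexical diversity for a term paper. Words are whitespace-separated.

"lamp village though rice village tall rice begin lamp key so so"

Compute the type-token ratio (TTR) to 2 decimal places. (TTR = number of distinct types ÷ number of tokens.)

N = 12 tokens, V = 8 types.
TTR = V / N = 8 / 12 = 0.67

0.67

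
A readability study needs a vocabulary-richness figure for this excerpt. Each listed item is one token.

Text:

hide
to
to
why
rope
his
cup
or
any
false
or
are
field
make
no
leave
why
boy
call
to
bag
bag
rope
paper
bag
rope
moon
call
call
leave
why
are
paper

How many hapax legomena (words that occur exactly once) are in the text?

10

Frequencies: to:3, why:3, rope:3, call:3, bag:3, or:2, are:2, leave:2, paper:2, hide:1, his:1, cup:1, any:1, false:1, field:1, make:1, no:1, boy:1, moon:1
Hapax (freq=1): any, boy, cup, false, field, hide, his, make, moon, no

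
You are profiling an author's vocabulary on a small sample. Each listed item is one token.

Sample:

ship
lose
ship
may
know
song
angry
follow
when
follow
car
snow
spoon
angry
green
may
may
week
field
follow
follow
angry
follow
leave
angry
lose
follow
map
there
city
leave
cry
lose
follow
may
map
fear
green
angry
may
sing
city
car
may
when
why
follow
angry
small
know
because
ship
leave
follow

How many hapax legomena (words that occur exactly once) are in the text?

Frequencies: follow:9, may:6, angry:6, ship:3, lose:3, leave:3, know:2, when:2, car:2, green:2, map:2, city:2, song:1, snow:1, spoon:1, week:1, field:1, there:1, cry:1, fear:1, … (4 more, each freq 1)
Hapax (freq=1): because, cry, fear, field, sing, small, snow, song, spoon, there, week, why

12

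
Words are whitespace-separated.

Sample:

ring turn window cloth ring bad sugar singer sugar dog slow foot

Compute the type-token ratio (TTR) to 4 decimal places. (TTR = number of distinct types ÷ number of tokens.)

0.8333

N = 12 tokens, V = 10 types.
TTR = V / N = 10 / 12 = 0.8333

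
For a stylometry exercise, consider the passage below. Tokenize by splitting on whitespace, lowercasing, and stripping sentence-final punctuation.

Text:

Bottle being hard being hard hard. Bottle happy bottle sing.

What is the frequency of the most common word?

Frequencies: bottle:3, hard:3, being:2, happy:1, sing:1
Most common: 'bottle' with frequency 3.

3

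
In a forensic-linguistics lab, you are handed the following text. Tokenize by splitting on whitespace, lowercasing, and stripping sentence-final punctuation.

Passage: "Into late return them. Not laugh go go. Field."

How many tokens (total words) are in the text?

9

Tokens: into, late, return, them, not, laugh, go, go, field
N = 9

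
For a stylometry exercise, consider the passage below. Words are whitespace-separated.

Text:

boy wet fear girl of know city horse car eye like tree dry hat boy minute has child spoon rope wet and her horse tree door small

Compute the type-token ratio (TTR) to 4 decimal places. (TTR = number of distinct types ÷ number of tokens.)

0.8519

N = 27 tokens, V = 23 types.
TTR = V / N = 23 / 27 = 0.8519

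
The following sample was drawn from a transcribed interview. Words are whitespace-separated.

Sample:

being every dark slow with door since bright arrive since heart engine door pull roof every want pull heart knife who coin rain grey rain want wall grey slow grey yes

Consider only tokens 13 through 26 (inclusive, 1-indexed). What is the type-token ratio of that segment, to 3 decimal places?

Segment tokens 13–26: door, pull, roof, every, want, pull, heart, knife, who, coin, rain, grey, rain, want
Segment N = 14, segment V = 11.
TTR = 11 / 14 = 0.786

0.786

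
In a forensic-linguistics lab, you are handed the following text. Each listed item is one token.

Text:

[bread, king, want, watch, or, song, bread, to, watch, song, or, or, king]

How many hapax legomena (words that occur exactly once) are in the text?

Frequencies: or:3, bread:2, king:2, watch:2, song:2, want:1, to:1
Hapax (freq=1): to, want

2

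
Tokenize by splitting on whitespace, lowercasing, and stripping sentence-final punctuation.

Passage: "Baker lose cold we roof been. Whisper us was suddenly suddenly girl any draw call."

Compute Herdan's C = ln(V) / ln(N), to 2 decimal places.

0.97

N = 15, V = 14.
ln(V) = 2.639057, ln(N) = 2.708050
C = 2.639057 / 2.708050 = 0.97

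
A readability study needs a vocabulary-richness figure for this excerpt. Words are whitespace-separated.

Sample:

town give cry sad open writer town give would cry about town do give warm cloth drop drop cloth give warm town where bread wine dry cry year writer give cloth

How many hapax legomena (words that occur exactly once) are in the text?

Frequencies: give:5, town:4, cry:3, cloth:3, writer:2, warm:2, drop:2, sad:1, open:1, would:1, about:1, do:1, where:1, bread:1, wine:1, dry:1, year:1
Hapax (freq=1): about, bread, do, dry, open, sad, where, wine, would, year

10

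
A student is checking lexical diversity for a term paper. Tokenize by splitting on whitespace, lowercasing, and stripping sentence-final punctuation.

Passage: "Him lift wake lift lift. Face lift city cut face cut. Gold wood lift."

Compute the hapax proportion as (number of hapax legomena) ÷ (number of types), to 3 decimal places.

Frequencies: lift:5, face:2, cut:2, him:1, wake:1, city:1, gold:1, wood:1
Hapax count = 5; type count = 8.
Ratio = 5 / 8 = 0.625

0.625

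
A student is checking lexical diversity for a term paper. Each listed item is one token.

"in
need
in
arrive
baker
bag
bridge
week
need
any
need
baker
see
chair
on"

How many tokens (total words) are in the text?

15

Tokens: in, need, in, arrive, baker, bag, bridge, week, need, any, need, baker, see, chair, on
N = 15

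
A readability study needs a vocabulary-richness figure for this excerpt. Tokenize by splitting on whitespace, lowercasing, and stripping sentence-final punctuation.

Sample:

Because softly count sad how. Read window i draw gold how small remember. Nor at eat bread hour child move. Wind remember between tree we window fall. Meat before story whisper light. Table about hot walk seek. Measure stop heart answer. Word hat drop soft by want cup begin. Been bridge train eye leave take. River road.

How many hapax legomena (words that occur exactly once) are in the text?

Frequencies: how:2, window:2, remember:2, because:1, softly:1, count:1, sad:1, read:1, i:1, draw:1, gold:1, small:1, nor:1, at:1, eat:1, bread:1, hour:1, child:1, move:1, wind:1, … (34 more, each freq 1)
Hapax (freq=1): about, answer, at, because, been, before, begin, between, bread, bridge, by, child, count, cup, draw, drop, eat, eye, fall, gold, hat, heart, hot, hour, i, leave, light, measure, meat, move, nor, read, river, road, sad, seek, small, soft, softly, stop, story, table, take, train, tree, walk, want, we, whisper, wind, word

51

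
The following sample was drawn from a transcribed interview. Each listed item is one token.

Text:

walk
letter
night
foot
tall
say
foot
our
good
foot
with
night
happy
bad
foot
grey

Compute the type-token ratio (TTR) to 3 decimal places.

N = 16 tokens, V = 12 types.
TTR = V / N = 12 / 16 = 0.750

0.750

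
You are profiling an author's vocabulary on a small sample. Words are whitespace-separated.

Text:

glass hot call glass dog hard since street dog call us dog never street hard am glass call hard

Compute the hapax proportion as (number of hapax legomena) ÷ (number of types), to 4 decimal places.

0.5000

Frequencies: glass:3, call:3, dog:3, hard:3, street:2, hot:1, since:1, us:1, never:1, am:1
Hapax count = 5; type count = 10.
Ratio = 5 / 10 = 0.5000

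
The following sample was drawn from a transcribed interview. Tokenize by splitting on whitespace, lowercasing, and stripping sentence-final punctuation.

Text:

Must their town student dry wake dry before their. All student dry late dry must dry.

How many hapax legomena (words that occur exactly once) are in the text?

5

Frequencies: dry:5, must:2, their:2, student:2, town:1, wake:1, before:1, all:1, late:1
Hapax (freq=1): all, before, late, town, wake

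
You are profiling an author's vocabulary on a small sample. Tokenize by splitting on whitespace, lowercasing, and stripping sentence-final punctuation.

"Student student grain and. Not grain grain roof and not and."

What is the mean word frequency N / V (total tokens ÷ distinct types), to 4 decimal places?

N = 11 tokens, V = 5 types.
Mean frequency = N / V = 11 / 5 = 2.2000

2.2000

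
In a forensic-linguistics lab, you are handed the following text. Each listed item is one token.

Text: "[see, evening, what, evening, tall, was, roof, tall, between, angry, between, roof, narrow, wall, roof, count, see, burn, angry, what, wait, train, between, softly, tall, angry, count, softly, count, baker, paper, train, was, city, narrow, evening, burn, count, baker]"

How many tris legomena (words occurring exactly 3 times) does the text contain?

Frequencies: count:4, evening:3, tall:3, roof:3, between:3, angry:3, see:2, what:2, was:2, narrow:2, burn:2, train:2, softly:2, baker:2, wall:1, wait:1, paper:1, city:1
Words with frequency 3: angry, between, evening, roof, tall

5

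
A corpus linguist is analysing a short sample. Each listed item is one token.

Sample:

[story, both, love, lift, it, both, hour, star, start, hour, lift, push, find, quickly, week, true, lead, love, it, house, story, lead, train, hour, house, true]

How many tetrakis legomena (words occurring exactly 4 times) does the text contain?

0

Frequencies: hour:3, story:2, both:2, love:2, lift:2, it:2, true:2, lead:2, house:2, star:1, start:1, push:1, find:1, quickly:1, week:1, train:1
Words with frequency 4: (none)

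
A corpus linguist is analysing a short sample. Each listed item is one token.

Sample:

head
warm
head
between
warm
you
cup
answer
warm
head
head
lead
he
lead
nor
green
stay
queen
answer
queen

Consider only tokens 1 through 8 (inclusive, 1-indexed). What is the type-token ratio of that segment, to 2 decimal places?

Segment tokens 1–8: head, warm, head, between, warm, you, cup, answer
Segment N = 8, segment V = 6.
TTR = 6 / 8 = 0.75

0.75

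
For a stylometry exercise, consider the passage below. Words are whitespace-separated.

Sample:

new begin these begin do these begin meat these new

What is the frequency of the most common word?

3

Frequencies: begin:3, these:3, new:2, do:1, meat:1
Most common: 'begin' with frequency 3.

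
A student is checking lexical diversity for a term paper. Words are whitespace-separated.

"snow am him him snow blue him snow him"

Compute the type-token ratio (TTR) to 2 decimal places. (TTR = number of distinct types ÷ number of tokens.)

N = 9 tokens, V = 4 types.
TTR = V / N = 4 / 9 = 0.44

0.44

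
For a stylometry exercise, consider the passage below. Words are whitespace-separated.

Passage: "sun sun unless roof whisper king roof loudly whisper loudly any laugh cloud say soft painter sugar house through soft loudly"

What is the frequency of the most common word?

3

Frequencies: loudly:3, sun:2, roof:2, whisper:2, soft:2, unless:1, king:1, any:1, laugh:1, cloud:1, say:1, painter:1, sugar:1, house:1, through:1
Most common: 'loudly' with frequency 3.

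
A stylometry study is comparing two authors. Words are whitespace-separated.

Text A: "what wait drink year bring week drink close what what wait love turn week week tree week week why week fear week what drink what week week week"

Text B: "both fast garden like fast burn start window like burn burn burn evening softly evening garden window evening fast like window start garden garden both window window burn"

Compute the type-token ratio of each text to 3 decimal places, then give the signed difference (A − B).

TTR(A) = 12/28 = 0.429
TTR(B) = 9/28 = 0.321
Difference = 0.429 − 0.321 = 0.108

0.108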